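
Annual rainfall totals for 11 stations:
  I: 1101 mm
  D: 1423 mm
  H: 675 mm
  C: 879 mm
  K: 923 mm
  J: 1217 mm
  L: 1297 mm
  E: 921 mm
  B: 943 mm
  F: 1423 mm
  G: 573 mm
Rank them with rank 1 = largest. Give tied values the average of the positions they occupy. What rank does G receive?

11

Sorted (descending): 1423, 1423, 1297, 1217, 1101, 943, 923, 921, 879, 675, 573
The 2 values of 1423 occupy positions 1–2 → average rank (1+2)/2 = 1.5.
G has value 573 mm → rank 11.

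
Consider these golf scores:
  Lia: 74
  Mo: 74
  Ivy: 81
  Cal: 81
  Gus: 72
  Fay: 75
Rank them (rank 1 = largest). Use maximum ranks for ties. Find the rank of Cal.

2

Sorted (descending): 81, 81, 75, 74, 74, 72
The 2 values of 81 occupy positions 1–2 → each gets rank 2.
The 2 values of 74 occupy positions 4–5 → each gets rank 5.
Cal has value 81 → rank 2.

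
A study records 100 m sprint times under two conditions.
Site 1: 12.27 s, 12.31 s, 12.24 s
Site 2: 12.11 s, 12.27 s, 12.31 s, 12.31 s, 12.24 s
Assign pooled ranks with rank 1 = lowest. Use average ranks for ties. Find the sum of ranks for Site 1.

14

Sorted (ascending): 12.11, 12.24, 12.24, 12.27, 12.27, 12.31, 12.31, 12.31
The 2 values of 12.24 occupy positions 2–3 → average rank (2+3)/2 = 2.5.
The 2 values of 12.27 occupy positions 4–5 → average rank (4+5)/2 = 4.5.
The 3 values of 12.31 occupy positions 6–8 → average rank 7.
Site 1 values → pooled ranks: 12.27→4.5, 12.31→7, 12.24→2.5
Rank sum = 4.5 + 7 + 2.5 = 14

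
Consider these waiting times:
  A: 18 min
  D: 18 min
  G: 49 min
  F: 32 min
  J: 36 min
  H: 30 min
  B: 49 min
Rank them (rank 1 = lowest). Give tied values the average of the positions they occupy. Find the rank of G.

Sorted (ascending): 18, 18, 30, 32, 36, 49, 49
The 2 values of 18 occupy positions 1–2 → average rank (1+2)/2 = 1.5.
The 2 values of 49 occupy positions 6–7 → average rank (6+7)/2 = 6.5.
G has value 49 min → rank 6.5.

6.5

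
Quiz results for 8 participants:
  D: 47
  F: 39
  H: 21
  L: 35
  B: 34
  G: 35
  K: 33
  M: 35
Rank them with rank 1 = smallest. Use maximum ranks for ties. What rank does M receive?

6

Sorted (ascending): 21, 33, 34, 35, 35, 35, 39, 47
The 3 values of 35 occupy positions 4–6 → each gets rank 6.
M has value 35 → rank 6.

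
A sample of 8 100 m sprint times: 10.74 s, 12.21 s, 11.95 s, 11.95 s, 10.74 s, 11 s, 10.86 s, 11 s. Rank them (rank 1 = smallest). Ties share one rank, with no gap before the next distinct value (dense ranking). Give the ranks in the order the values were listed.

Sorted (ascending): 10.74, 10.74, 10.86, 11, 11, 11.95, 11.95, 12.21
The 2 values of 10.74 share dense rank 1.
The 2 values of 11 share dense rank 3.
The 2 values of 11.95 share dense rank 4.
Remaining distinct values take the next consecutive integers.

1, 5, 4, 4, 1, 3, 2, 3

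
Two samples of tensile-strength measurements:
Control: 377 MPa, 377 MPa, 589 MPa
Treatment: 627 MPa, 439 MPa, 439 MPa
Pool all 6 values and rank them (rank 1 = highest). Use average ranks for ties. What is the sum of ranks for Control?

Sorted (descending): 627, 589, 439, 439, 377, 377
The 2 values of 439 occupy positions 3–4 → average rank (3+4)/2 = 3.5.
The 2 values of 377 occupy positions 5–6 → average rank (5+6)/2 = 5.5.
Control values → pooled ranks: 377→5.5, 377→5.5, 589→2
Rank sum = 5.5 + 5.5 + 2 = 13

13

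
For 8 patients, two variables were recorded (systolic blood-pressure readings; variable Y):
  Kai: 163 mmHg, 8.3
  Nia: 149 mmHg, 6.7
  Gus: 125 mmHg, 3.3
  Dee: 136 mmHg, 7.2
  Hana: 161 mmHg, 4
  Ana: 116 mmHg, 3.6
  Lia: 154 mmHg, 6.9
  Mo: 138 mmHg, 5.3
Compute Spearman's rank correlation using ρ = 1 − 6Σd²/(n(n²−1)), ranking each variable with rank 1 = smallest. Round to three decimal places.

Ranks of variable 1: 8, 5, 2, 3, 7, 1, 6, 4
Ranks of variable 2: 8, 5, 1, 7, 3, 2, 6, 4
d = r₁ − r₂: 0, 0, 1, -4, 4, -1, 0, 0
d²: 0, 0, 1, 16, 16, 1, 0, 0; Σd² = 34
ρ = 1 − 6·34/(8·63) = 1 − 204/504 = 0.595

0.595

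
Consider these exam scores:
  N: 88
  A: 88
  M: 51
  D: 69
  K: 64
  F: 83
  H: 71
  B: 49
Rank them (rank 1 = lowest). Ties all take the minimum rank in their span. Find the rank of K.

3

Sorted (ascending): 49, 51, 64, 69, 71, 83, 88, 88
The 2 values of 88 occupy positions 7–8 → each gets rank 7.
K has value 64 → rank 3.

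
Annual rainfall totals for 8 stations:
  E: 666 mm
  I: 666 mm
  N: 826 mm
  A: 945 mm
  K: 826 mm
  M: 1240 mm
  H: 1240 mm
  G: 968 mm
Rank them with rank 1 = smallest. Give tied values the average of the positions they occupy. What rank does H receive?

7.5

Sorted (ascending): 666, 666, 826, 826, 945, 968, 1240, 1240
The 2 values of 666 occupy positions 1–2 → average rank (1+2)/2 = 1.5.
The 2 values of 826 occupy positions 3–4 → average rank (3+4)/2 = 3.5.
The 2 values of 1240 occupy positions 7–8 → average rank (7+8)/2 = 7.5.
H has value 1240 mm → rank 7.5.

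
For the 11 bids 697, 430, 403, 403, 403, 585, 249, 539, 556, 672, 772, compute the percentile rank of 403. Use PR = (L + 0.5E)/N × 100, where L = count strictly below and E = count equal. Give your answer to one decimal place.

22.7

N = 11.
Strictly below 403: 1. Equal to 403: 3.
PR = (1 + 0.5·3)/11 × 100 = 22.7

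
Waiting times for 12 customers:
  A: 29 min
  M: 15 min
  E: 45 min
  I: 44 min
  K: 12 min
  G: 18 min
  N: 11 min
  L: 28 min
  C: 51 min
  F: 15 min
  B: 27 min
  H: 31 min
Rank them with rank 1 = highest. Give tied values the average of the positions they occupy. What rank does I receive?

Sorted (descending): 51, 45, 44, 31, 29, 28, 27, 18, 15, 15, 12, 11
The 2 values of 15 occupy positions 9–10 → average rank (9+10)/2 = 9.5.
I has value 44 min → rank 3.

3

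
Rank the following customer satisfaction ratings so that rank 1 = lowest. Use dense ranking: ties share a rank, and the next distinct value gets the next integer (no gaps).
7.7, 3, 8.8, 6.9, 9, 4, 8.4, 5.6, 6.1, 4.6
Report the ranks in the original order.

7, 1, 9, 6, 10, 2, 8, 4, 5, 3

Sorted (ascending): 3, 4, 4.6, 5.6, 6.1, 6.9, 7.7, 8.4, 8.8, 9
No ties — each value takes its position as its rank.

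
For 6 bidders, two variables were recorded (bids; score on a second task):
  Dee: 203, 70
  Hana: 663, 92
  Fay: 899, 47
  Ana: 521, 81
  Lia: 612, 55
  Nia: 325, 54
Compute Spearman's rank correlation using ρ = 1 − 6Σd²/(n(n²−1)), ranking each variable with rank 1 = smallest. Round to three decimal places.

-0.143

Ranks of variable 1: 1, 5, 6, 3, 4, 2
Ranks of variable 2: 4, 6, 1, 5, 3, 2
d = r₁ − r₂: -3, -1, 5, -2, 1, 0
d²: 9, 1, 25, 4, 1, 0; Σd² = 40
ρ = 1 − 6·40/(6·35) = 1 − 240/210 = -0.143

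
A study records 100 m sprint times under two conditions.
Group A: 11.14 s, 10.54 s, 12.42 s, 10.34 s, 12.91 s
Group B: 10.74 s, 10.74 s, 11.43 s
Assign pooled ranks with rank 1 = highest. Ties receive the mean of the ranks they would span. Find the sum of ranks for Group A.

22

Sorted (descending): 12.91, 12.42, 11.43, 11.14, 10.74, 10.74, 10.54, 10.34
The 2 values of 10.74 occupy positions 5–6 → average rank (5+6)/2 = 5.5.
Group A values → pooled ranks: 11.14→4, 10.54→7, 12.42→2, 10.34→8, 12.91→1
Rank sum = 4 + 7 + 2 + 8 + 1 = 22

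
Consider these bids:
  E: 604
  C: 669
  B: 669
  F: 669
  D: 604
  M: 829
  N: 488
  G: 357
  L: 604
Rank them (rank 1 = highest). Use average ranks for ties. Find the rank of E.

Sorted (descending): 829, 669, 669, 669, 604, 604, 604, 488, 357
The 3 values of 669 occupy positions 2–4 → average rank 3.
The 3 values of 604 occupy positions 5–7 → average rank 6.
E has value 604 → rank 6.

6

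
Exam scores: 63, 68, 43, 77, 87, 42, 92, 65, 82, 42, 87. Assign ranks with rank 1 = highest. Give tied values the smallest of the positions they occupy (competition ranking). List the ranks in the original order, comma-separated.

8, 6, 9, 5, 2, 10, 1, 7, 4, 10, 2

Sorted (descending): 92, 87, 87, 82, 77, 68, 65, 63, 43, 42, 42
The 2 values of 87 occupy positions 2–3 → each gets rank 2.
The 2 values of 42 occupy positions 10–11 → each gets rank 10.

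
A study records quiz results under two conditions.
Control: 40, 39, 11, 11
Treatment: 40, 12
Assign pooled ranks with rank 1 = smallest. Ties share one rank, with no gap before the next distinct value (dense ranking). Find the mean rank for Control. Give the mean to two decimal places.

Sorted (ascending): 11, 11, 12, 39, 40, 40
The 2 values of 11 share dense rank 1.
The 2 values of 40 share dense rank 4.
Remaining distinct values take the next consecutive integers.
Control values → pooled ranks: 40→4, 39→3, 11→1, 11→1
Mean rank = (4 + 3 + 1 + 1) / 4 = 2.25

2.25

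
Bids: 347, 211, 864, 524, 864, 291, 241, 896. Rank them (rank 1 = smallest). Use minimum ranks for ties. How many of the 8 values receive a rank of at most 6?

7

Sorted (ascending): 211, 241, 291, 347, 524, 864, 864, 896
The 2 values of 864 occupy positions 6–7 → each gets rank 6.
Ranks ≤ 6: {1, 2, 3, 4, 5, 6, 6} → 7 values.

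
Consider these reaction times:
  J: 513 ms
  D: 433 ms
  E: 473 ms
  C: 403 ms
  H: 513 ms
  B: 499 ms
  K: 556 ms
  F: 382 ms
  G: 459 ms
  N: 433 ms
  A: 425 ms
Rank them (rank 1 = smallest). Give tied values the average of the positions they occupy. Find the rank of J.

9.5

Sorted (ascending): 382, 403, 425, 433, 433, 459, 473, 499, 513, 513, 556
The 2 values of 433 occupy positions 4–5 → average rank (4+5)/2 = 4.5.
The 2 values of 513 occupy positions 9–10 → average rank (9+10)/2 = 9.5.
J has value 513 ms → rank 9.5.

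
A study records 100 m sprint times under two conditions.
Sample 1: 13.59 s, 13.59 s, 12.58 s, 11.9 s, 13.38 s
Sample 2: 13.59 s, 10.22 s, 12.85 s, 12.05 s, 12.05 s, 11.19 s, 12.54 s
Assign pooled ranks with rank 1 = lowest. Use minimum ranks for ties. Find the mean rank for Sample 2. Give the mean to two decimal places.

Sorted (ascending): 10.22, 11.19, 11.9, 12.05, 12.05, 12.54, 12.58, 12.85, 13.38, 13.59, 13.59, 13.59
The 2 values of 12.05 occupy positions 4–5 → each gets rank 4.
The 3 values of 13.59 occupy positions 10–12 → each gets rank 10.
Sample 2 values → pooled ranks: 13.59→10, 10.22→1, 12.85→8, 12.05→4, 12.05→4, 11.19→2, 12.54→6
Mean rank = (10 + 1 + 8 + 4 + 4 + 2 + 6) / 7 = 5.00

5.00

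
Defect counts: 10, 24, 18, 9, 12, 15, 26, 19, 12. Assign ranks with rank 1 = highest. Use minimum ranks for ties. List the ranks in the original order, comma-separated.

Sorted (descending): 26, 24, 19, 18, 15, 12, 12, 10, 9
The 2 values of 12 occupy positions 6–7 → each gets rank 6.

8, 2, 4, 9, 6, 5, 1, 3, 6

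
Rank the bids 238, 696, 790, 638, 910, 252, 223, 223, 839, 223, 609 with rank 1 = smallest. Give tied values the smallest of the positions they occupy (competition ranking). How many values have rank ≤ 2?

3

Sorted (ascending): 223, 223, 223, 238, 252, 609, 638, 696, 790, 839, 910
The 3 values of 223 occupy positions 1–3 → each gets rank 1.
Ranks ≤ 2: {1, 1, 1} → 3 values.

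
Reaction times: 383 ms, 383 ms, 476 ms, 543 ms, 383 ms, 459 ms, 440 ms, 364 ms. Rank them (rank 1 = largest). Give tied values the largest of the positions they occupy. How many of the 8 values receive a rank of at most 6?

4

Sorted (descending): 543, 476, 459, 440, 383, 383, 383, 364
The 3 values of 383 occupy positions 5–7 → each gets rank 7.
Ranks ≤ 6: {1, 2, 3, 4} → 4 values.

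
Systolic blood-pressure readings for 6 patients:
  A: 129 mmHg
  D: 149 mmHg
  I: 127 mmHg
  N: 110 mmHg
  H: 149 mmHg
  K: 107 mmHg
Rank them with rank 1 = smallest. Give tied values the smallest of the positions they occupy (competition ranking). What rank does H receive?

5

Sorted (ascending): 107, 110, 127, 129, 149, 149
The 2 values of 149 occupy positions 5–6 → each gets rank 5.
H has value 149 mmHg → rank 5.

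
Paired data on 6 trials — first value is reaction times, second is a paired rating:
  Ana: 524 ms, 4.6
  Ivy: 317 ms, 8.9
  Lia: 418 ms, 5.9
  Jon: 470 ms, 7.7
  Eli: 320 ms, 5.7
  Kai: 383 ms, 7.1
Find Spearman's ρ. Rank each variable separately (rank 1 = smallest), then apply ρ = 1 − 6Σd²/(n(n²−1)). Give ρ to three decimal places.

Ranks of variable 1: 6, 1, 4, 5, 2, 3
Ranks of variable 2: 1, 6, 3, 5, 2, 4
d = r₁ − r₂: 5, -5, 1, 0, 0, -1
d²: 25, 25, 1, 0, 0, 1; Σd² = 52
ρ = 1 − 6·52/(6·35) = 1 − 312/210 = -0.486

-0.486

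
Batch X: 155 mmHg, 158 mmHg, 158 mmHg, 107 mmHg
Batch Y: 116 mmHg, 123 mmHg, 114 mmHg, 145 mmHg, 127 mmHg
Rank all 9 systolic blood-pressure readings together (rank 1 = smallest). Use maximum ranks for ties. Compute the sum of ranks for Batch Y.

20

Sorted (ascending): 107, 114, 116, 123, 127, 145, 155, 158, 158
The 2 values of 158 occupy positions 8–9 → each gets rank 9.
Batch Y values → pooled ranks: 116→3, 123→4, 114→2, 145→6, 127→5
Rank sum = 3 + 4 + 2 + 6 + 5 = 20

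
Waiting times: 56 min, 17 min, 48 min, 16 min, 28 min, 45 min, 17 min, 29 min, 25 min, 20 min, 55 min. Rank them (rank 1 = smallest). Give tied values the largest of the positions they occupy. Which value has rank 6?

28

Sorted (ascending): 16, 17, 17, 20, 25, 28, 29, 45, 48, 55, 56
The 2 values of 17 occupy positions 2–3 → each gets rank 3.
Rank 6 → value 28.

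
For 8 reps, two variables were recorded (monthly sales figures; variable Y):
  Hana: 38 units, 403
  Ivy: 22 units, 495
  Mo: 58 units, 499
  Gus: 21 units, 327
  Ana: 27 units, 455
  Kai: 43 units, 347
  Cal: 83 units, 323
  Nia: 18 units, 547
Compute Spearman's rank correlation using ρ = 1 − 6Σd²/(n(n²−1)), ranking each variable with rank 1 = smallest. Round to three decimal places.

-0.405

Ranks of variable 1: 5, 3, 7, 2, 4, 6, 8, 1
Ranks of variable 2: 4, 6, 7, 2, 5, 3, 1, 8
d = r₁ − r₂: 1, -3, 0, 0, -1, 3, 7, -7
d²: 1, 9, 0, 0, 1, 9, 49, 49; Σd² = 118
ρ = 1 − 6·118/(8·63) = 1 − 708/504 = -0.405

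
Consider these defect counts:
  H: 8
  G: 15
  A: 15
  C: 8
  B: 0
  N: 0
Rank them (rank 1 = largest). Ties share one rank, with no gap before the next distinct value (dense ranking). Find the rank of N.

Sorted (descending): 15, 15, 8, 8, 0, 0
The 2 values of 15 share dense rank 1.
The 2 values of 8 share dense rank 2.
The 2 values of 0 share dense rank 3.
N has value 0 → rank 3.

3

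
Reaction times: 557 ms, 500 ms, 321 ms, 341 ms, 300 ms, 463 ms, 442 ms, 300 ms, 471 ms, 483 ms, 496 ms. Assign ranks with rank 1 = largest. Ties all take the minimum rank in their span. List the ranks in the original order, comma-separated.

1, 2, 9, 8, 10, 6, 7, 10, 5, 4, 3

Sorted (descending): 557, 500, 496, 483, 471, 463, 442, 341, 321, 300, 300
The 2 values of 300 occupy positions 10–11 → each gets rank 10.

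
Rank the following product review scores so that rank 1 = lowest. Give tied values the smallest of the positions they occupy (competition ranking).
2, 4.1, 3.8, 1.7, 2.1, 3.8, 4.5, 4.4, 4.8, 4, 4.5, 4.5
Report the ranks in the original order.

2, 7, 4, 1, 3, 4, 9, 8, 12, 6, 9, 9

Sorted (ascending): 1.7, 2, 2.1, 3.8, 3.8, 4, 4.1, 4.4, 4.5, 4.5, 4.5, 4.8
The 2 values of 3.8 occupy positions 4–5 → each gets rank 4.
The 3 values of 4.5 occupy positions 9–11 → each gets rank 9.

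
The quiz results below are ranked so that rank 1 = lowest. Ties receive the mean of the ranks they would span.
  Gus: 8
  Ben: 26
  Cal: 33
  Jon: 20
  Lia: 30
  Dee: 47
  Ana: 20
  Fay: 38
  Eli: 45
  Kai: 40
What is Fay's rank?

Sorted (ascending): 8, 20, 20, 26, 30, 33, 38, 40, 45, 47
The 2 values of 20 occupy positions 2–3 → average rank (2+3)/2 = 2.5.
Fay has value 38 → rank 7.

7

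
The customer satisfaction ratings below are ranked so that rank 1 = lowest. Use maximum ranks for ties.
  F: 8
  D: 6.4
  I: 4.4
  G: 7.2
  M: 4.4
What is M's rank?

Sorted (ascending): 4.4, 4.4, 6.4, 7.2, 8
The 2 values of 4.4 occupy positions 1–2 → each gets rank 2.
M has value 4.4 → rank 2.

2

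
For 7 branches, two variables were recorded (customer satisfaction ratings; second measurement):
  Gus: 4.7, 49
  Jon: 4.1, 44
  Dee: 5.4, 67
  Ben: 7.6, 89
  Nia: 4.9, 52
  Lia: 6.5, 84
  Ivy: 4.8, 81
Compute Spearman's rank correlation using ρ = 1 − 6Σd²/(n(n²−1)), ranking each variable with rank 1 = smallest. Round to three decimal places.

Ranks of variable 1: 2, 1, 5, 7, 4, 6, 3
Ranks of variable 2: 2, 1, 4, 7, 3, 6, 5
d = r₁ − r₂: 0, 0, 1, 0, 1, 0, -2
d²: 0, 0, 1, 0, 1, 0, 4; Σd² = 6
ρ = 1 − 6·6/(7·48) = 1 − 36/336 = 0.893

0.893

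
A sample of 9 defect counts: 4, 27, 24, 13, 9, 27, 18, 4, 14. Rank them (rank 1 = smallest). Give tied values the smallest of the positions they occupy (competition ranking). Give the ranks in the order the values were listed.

Sorted (ascending): 4, 4, 9, 13, 14, 18, 24, 27, 27
The 2 values of 4 occupy positions 1–2 → each gets rank 1.
The 2 values of 27 occupy positions 8–9 → each gets rank 8.

1, 8, 7, 4, 3, 8, 6, 1, 5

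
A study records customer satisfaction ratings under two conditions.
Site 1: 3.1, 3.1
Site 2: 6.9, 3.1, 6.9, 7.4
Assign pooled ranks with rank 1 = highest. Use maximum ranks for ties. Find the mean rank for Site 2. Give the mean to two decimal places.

3.25

Sorted (descending): 7.4, 6.9, 6.9, 3.1, 3.1, 3.1
The 2 values of 6.9 occupy positions 2–3 → each gets rank 3.
The 3 values of 3.1 occupy positions 4–6 → each gets rank 6.
Site 2 values → pooled ranks: 6.9→3, 3.1→6, 6.9→3, 7.4→1
Mean rank = (3 + 6 + 3 + 1) / 4 = 3.25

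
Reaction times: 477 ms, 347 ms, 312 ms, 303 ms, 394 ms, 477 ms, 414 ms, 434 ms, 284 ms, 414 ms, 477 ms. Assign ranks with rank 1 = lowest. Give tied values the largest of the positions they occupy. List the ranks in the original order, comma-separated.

11, 4, 3, 2, 5, 11, 7, 8, 1, 7, 11

Sorted (ascending): 284, 303, 312, 347, 394, 414, 414, 434, 477, 477, 477
The 2 values of 414 occupy positions 6–7 → each gets rank 7.
The 3 values of 477 occupy positions 9–11 → each gets rank 11.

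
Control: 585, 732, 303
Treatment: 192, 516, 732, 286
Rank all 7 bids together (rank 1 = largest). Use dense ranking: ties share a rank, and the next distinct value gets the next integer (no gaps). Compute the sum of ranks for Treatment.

Sorted (descending): 732, 732, 585, 516, 303, 286, 192
The 2 values of 732 share dense rank 1.
Remaining distinct values take the next consecutive integers.
Treatment values → pooled ranks: 192→6, 516→3, 732→1, 286→5
Rank sum = 6 + 3 + 1 + 5 = 15

15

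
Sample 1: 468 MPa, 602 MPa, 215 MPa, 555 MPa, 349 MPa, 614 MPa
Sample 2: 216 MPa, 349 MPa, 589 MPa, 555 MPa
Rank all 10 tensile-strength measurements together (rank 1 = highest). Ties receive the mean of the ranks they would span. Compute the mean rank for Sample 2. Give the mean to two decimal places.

6.00

Sorted (descending): 614, 602, 589, 555, 555, 468, 349, 349, 216, 215
The 2 values of 555 occupy positions 4–5 → average rank (4+5)/2 = 4.5.
The 2 values of 349 occupy positions 7–8 → average rank (7+8)/2 = 7.5.
Sample 2 values → pooled ranks: 216→9, 349→7.5, 589→3, 555→4.5
Mean rank = (9 + 7.5 + 3 + 4.5) / 4 = 6.00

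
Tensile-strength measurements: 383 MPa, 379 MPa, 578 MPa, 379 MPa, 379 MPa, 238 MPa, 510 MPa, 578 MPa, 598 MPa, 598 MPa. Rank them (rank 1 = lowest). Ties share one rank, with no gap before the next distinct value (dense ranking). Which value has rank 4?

Sorted (ascending): 238, 379, 379, 379, 383, 510, 578, 578, 598, 598
The 3 values of 379 share dense rank 2.
The 2 values of 578 share dense rank 5.
The 2 values of 598 share dense rank 6.
Remaining distinct values take the next consecutive integers.
Rank 4 → value 510.

510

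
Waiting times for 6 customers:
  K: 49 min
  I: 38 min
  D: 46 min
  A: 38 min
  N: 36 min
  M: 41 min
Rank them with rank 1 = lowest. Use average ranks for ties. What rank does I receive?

2.5

Sorted (ascending): 36, 38, 38, 41, 46, 49
The 2 values of 38 occupy positions 2–3 → average rank (2+3)/2 = 2.5.
I has value 38 min → rank 2.5.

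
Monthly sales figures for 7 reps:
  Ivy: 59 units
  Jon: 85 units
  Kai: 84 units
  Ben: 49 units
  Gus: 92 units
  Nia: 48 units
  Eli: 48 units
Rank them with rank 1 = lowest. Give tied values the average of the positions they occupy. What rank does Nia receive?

Sorted (ascending): 48, 48, 49, 59, 84, 85, 92
The 2 values of 48 occupy positions 1–2 → average rank (1+2)/2 = 1.5.
Nia has value 48 units → rank 1.5.

1.5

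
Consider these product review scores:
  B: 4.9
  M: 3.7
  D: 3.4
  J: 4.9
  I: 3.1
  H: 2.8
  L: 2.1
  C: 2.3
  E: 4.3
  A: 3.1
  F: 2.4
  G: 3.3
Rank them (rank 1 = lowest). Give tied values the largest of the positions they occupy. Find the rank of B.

Sorted (ascending): 2.1, 2.3, 2.4, 2.8, 3.1, 3.1, 3.3, 3.4, 3.7, 4.3, 4.9, 4.9
The 2 values of 3.1 occupy positions 5–6 → each gets rank 6.
The 2 values of 4.9 occupy positions 11–12 → each gets rank 12.
B has value 4.9 → rank 12.

12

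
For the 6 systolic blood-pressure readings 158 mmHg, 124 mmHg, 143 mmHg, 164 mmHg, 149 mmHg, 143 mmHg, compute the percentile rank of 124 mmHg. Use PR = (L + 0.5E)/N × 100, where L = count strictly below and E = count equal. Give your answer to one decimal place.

8.3

N = 6.
Strictly below 124: 0. Equal to 124: 1.
PR = (0 + 0.5·1)/6 × 100 = 8.3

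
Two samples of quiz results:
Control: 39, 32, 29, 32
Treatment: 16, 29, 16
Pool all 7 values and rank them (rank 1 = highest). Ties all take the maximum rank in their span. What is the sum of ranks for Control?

Sorted (descending): 39, 32, 32, 29, 29, 16, 16
The 2 values of 32 occupy positions 2–3 → each gets rank 3.
The 2 values of 29 occupy positions 4–5 → each gets rank 5.
The 2 values of 16 occupy positions 6–7 → each gets rank 7.
Control values → pooled ranks: 39→1, 32→3, 29→5, 32→3
Rank sum = 1 + 3 + 5 + 3 = 12

12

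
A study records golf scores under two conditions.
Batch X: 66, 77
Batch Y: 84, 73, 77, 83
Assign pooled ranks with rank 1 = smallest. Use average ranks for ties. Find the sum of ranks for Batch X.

4.5

Sorted (ascending): 66, 73, 77, 77, 83, 84
The 2 values of 77 occupy positions 3–4 → average rank (3+4)/2 = 3.5.
Batch X values → pooled ranks: 66→1, 77→3.5
Rank sum = 1 + 3.5 = 4.5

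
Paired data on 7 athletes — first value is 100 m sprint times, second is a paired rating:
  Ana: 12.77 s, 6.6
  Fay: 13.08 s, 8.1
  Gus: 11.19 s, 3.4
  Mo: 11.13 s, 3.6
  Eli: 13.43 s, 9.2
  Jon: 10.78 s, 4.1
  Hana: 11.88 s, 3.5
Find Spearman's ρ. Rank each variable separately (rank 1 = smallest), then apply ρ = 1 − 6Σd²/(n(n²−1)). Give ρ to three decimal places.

Ranks of variable 1: 5, 6, 3, 2, 7, 1, 4
Ranks of variable 2: 5, 6, 1, 3, 7, 4, 2
d = r₁ − r₂: 0, 0, 2, -1, 0, -3, 2
d²: 0, 0, 4, 1, 0, 9, 4; Σd² = 18
ρ = 1 − 6·18/(7·48) = 1 − 108/336 = 0.679

0.679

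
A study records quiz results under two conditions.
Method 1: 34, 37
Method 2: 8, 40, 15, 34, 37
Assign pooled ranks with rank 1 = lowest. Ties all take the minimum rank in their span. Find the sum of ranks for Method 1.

8

Sorted (ascending): 8, 15, 34, 34, 37, 37, 40
The 2 values of 34 occupy positions 3–4 → each gets rank 3.
The 2 values of 37 occupy positions 5–6 → each gets rank 5.
Method 1 values → pooled ranks: 34→3, 37→5
Rank sum = 3 + 5 = 8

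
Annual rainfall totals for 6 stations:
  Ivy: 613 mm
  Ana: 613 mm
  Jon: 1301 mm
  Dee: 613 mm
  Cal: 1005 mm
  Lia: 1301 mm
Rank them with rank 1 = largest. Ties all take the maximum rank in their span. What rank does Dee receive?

6

Sorted (descending): 1301, 1301, 1005, 613, 613, 613
The 2 values of 1301 occupy positions 1–2 → each gets rank 2.
The 3 values of 613 occupy positions 4–6 → each gets rank 6.
Dee has value 613 mm → rank 6.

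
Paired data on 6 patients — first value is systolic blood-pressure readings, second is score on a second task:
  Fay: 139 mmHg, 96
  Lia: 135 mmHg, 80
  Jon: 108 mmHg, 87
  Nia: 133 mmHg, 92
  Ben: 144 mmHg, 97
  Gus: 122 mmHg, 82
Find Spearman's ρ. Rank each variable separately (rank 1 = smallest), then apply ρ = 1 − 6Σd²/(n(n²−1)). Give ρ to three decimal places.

0.600

Ranks of variable 1: 5, 4, 1, 3, 6, 2
Ranks of variable 2: 5, 1, 3, 4, 6, 2
d = r₁ − r₂: 0, 3, -2, -1, 0, 0
d²: 0, 9, 4, 1, 0, 0; Σd² = 14
ρ = 1 − 6·14/(6·35) = 1 − 84/210 = 0.600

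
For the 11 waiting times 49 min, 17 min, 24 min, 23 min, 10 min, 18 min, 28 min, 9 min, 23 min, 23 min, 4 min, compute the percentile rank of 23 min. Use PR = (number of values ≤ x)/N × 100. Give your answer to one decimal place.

N = 11.
Strictly below 23: 5. Equal to 23: 3.
PR = 8/11 × 100 = 72.7

72.7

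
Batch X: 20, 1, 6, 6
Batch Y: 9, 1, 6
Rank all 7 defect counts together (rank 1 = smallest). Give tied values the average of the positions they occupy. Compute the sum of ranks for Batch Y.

Sorted (ascending): 1, 1, 6, 6, 6, 9, 20
The 2 values of 1 occupy positions 1–2 → average rank (1+2)/2 = 1.5.
The 3 values of 6 occupy positions 3–5 → average rank 4.
Batch Y values → pooled ranks: 9→6, 1→1.5, 6→4
Rank sum = 6 + 1.5 + 4 = 11.5

11.5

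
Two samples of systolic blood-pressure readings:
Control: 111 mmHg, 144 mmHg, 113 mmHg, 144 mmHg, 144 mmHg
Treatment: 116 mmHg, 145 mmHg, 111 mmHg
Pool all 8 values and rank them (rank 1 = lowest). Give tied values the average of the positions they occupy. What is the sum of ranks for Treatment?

13.5

Sorted (ascending): 111, 111, 113, 116, 144, 144, 144, 145
The 2 values of 111 occupy positions 1–2 → average rank (1+2)/2 = 1.5.
The 3 values of 144 occupy positions 5–7 → average rank 6.
Treatment values → pooled ranks: 116→4, 145→8, 111→1.5
Rank sum = 4 + 8 + 1.5 = 13.5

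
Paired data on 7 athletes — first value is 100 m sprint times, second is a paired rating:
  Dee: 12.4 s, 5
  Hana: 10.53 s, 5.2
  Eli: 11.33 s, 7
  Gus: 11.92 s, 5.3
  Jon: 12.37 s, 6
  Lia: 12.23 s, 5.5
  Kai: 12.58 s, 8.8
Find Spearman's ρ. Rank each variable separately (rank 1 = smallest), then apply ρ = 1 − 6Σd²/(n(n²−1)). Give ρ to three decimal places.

Ranks of variable 1: 6, 1, 2, 3, 5, 4, 7
Ranks of variable 2: 1, 2, 6, 3, 5, 4, 7
d = r₁ − r₂: 5, -1, -4, 0, 0, 0, 0
d²: 25, 1, 16, 0, 0, 0, 0; Σd² = 42
ρ = 1 − 6·42/(7·48) = 1 − 252/336 = 0.250

0.250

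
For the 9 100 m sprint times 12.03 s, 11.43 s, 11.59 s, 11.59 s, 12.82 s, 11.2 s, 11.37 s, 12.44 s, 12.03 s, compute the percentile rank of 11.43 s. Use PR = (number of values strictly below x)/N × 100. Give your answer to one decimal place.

N = 9.
Strictly below 11.43: 2. Equal to 11.43: 1.
PR = 2/9 × 100 = 22.2

22.2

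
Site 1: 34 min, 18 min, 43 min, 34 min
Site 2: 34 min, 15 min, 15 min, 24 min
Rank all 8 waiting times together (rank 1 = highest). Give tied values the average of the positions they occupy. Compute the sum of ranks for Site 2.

23

Sorted (descending): 43, 34, 34, 34, 24, 18, 15, 15
The 3 values of 34 occupy positions 2–4 → average rank 3.
The 2 values of 15 occupy positions 7–8 → average rank (7+8)/2 = 7.5.
Site 2 values → pooled ranks: 34→3, 15→7.5, 15→7.5, 24→5
Rank sum = 3 + 7.5 + 7.5 + 5 = 23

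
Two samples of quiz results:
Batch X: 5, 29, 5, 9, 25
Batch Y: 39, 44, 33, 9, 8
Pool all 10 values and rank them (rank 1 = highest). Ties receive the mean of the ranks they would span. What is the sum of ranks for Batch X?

34.5

Sorted (descending): 44, 39, 33, 29, 25, 9, 9, 8, 5, 5
The 2 values of 9 occupy positions 6–7 → average rank (6+7)/2 = 6.5.
The 2 values of 5 occupy positions 9–10 → average rank (9+10)/2 = 9.5.
Batch X values → pooled ranks: 5→9.5, 29→4, 5→9.5, 9→6.5, 25→5
Rank sum = 9.5 + 4 + 9.5 + 6.5 + 5 = 34.5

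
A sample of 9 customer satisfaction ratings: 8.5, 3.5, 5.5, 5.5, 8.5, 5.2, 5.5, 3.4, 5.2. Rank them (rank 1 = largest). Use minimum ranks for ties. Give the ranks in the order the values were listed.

1, 8, 3, 3, 1, 6, 3, 9, 6

Sorted (descending): 8.5, 8.5, 5.5, 5.5, 5.5, 5.2, 5.2, 3.5, 3.4
The 2 values of 8.5 occupy positions 1–2 → each gets rank 1.
The 3 values of 5.5 occupy positions 3–5 → each gets rank 3.
The 2 values of 5.2 occupy positions 6–7 → each gets rank 6.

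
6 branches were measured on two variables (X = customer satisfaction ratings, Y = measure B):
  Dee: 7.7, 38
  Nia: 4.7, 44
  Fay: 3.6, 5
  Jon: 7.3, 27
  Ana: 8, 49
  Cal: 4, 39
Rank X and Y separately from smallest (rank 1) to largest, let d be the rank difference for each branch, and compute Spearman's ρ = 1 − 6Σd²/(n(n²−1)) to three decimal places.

0.543

Ranks of variable 1: 5, 3, 1, 4, 6, 2
Ranks of variable 2: 3, 5, 1, 2, 6, 4
d = r₁ − r₂: 2, -2, 0, 2, 0, -2
d²: 4, 4, 0, 4, 0, 4; Σd² = 16
ρ = 1 − 6·16/(6·35) = 1 − 96/210 = 0.543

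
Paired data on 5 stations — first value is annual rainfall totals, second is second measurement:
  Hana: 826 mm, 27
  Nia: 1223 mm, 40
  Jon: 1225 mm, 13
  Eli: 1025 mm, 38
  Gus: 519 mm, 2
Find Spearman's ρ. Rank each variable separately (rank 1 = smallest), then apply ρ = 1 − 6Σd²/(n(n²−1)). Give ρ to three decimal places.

Ranks of variable 1: 2, 4, 5, 3, 1
Ranks of variable 2: 3, 5, 2, 4, 1
d = r₁ − r₂: -1, -1, 3, -1, 0
d²: 1, 1, 9, 1, 0; Σd² = 12
ρ = 1 − 6·12/(5·24) = 1 − 72/120 = 0.400

0.400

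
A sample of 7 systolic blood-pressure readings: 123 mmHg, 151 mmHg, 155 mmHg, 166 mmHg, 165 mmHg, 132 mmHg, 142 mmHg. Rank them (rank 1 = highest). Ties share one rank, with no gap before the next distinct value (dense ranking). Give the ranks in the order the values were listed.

7, 4, 3, 1, 2, 6, 5

Sorted (descending): 166, 165, 155, 151, 142, 132, 123
No ties — each value takes its position as its rank.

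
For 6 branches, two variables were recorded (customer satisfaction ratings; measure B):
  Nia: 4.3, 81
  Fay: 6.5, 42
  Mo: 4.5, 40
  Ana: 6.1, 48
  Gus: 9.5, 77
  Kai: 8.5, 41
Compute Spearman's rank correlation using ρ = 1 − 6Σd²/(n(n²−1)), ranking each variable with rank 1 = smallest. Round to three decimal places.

Ranks of variable 1: 1, 4, 2, 3, 6, 5
Ranks of variable 2: 6, 3, 1, 4, 5, 2
d = r₁ − r₂: -5, 1, 1, -1, 1, 3
d²: 25, 1, 1, 1, 1, 9; Σd² = 38
ρ = 1 − 6·38/(6·35) = 1 − 228/210 = -0.086

-0.086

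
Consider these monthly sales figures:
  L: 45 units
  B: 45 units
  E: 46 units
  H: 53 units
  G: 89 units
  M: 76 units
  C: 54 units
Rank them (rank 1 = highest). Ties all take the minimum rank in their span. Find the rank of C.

Sorted (descending): 89, 76, 54, 53, 46, 45, 45
The 2 values of 45 occupy positions 6–7 → each gets rank 6.
C has value 54 units → rank 3.

3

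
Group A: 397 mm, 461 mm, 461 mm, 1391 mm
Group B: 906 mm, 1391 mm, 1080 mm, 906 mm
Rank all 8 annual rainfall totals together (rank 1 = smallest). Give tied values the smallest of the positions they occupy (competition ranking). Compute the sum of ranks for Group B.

Sorted (ascending): 397, 461, 461, 906, 906, 1080, 1391, 1391
The 2 values of 461 occupy positions 2–3 → each gets rank 2.
The 2 values of 906 occupy positions 4–5 → each gets rank 4.
The 2 values of 1391 occupy positions 7–8 → each gets rank 7.
Group B values → pooled ranks: 906→4, 1391→7, 1080→6, 906→4
Rank sum = 4 + 7 + 6 + 4 = 21

21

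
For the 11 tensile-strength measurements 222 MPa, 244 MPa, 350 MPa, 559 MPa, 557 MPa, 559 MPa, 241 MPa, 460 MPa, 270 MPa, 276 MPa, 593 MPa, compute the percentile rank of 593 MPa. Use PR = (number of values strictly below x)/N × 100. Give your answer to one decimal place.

N = 11.
Strictly below 593: 10. Equal to 593: 1.
PR = 10/11 × 100 = 90.9

90.9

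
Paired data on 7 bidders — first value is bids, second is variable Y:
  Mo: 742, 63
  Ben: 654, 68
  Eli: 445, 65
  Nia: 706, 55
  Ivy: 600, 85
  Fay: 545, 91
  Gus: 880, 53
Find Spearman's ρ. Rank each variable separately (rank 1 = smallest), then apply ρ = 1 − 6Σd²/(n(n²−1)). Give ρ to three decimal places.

Ranks of variable 1: 6, 4, 1, 5, 3, 2, 7
Ranks of variable 2: 3, 5, 4, 2, 6, 7, 1
d = r₁ − r₂: 3, -1, -3, 3, -3, -5, 6
d²: 9, 1, 9, 9, 9, 25, 36; Σd² = 98
ρ = 1 − 6·98/(7·48) = 1 − 588/336 = -0.750

-0.750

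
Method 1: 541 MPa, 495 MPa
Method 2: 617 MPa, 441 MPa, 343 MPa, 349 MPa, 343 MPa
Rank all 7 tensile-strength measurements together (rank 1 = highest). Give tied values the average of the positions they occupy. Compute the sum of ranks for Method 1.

5

Sorted (descending): 617, 541, 495, 441, 349, 343, 343
The 2 values of 343 occupy positions 6–7 → average rank (6+7)/2 = 6.5.
Method 1 values → pooled ranks: 541→2, 495→3
Rank sum = 2 + 3 = 5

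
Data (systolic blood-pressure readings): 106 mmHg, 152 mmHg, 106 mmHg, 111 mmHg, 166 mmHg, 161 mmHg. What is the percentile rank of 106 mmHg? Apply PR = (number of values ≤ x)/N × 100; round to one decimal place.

N = 6.
Strictly below 106: 0. Equal to 106: 2.
PR = 2/6 × 100 = 33.3

33.3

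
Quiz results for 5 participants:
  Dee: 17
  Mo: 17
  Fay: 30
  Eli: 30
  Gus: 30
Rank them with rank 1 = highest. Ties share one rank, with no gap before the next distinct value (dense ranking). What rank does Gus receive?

1

Sorted (descending): 30, 30, 30, 17, 17
The 3 values of 30 share dense rank 1.
The 2 values of 17 share dense rank 2.
Gus has value 30 → rank 1.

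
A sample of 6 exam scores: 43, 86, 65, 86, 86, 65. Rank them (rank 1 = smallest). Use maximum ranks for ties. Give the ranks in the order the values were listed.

Sorted (ascending): 43, 65, 65, 86, 86, 86
The 2 values of 65 occupy positions 2–3 → each gets rank 3.
The 3 values of 86 occupy positions 4–6 → each gets rank 6.

1, 6, 3, 6, 6, 3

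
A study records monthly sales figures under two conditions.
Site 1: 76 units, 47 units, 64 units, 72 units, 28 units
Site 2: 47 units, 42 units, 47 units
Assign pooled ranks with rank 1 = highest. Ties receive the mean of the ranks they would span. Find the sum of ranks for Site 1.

19

Sorted (descending): 76, 72, 64, 47, 47, 47, 42, 28
The 3 values of 47 occupy positions 4–6 → average rank 5.
Site 1 values → pooled ranks: 76→1, 47→5, 64→3, 72→2, 28→8
Rank sum = 1 + 5 + 3 + 2 + 8 = 19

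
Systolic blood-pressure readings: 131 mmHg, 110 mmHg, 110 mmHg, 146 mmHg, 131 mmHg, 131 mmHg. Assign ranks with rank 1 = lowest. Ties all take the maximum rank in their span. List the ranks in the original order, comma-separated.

5, 2, 2, 6, 5, 5

Sorted (ascending): 110, 110, 131, 131, 131, 146
The 2 values of 110 occupy positions 1–2 → each gets rank 2.
The 3 values of 131 occupy positions 3–5 → each gets rank 5.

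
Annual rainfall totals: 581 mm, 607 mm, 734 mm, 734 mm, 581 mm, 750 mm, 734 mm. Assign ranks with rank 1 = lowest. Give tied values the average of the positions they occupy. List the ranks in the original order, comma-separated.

Sorted (ascending): 581, 581, 607, 734, 734, 734, 750
The 2 values of 581 occupy positions 1–2 → average rank (1+2)/2 = 1.5.
The 3 values of 734 occupy positions 4–6 → average rank 5.

1.5, 3, 5, 5, 1.5, 7, 5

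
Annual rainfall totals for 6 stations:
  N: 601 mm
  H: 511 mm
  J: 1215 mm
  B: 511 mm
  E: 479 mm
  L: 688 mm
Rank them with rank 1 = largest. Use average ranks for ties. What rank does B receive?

Sorted (descending): 1215, 688, 601, 511, 511, 479
The 2 values of 511 occupy positions 4–5 → average rank (4+5)/2 = 4.5.
B has value 511 mm → rank 4.5.

4.5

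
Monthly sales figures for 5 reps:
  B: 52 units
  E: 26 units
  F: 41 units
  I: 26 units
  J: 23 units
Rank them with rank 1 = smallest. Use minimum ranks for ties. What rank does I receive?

Sorted (ascending): 23, 26, 26, 41, 52
The 2 values of 26 occupy positions 2–3 → each gets rank 2.
I has value 26 units → rank 2.

2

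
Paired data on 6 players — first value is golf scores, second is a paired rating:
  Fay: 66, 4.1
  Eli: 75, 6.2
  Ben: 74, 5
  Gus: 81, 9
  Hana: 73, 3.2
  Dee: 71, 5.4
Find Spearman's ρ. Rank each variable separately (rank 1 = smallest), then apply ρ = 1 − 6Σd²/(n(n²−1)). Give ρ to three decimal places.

0.714

Ranks of variable 1: 1, 5, 4, 6, 3, 2
Ranks of variable 2: 2, 5, 3, 6, 1, 4
d = r₁ − r₂: -1, 0, 1, 0, 2, -2
d²: 1, 0, 1, 0, 4, 4; Σd² = 10
ρ = 1 − 6·10/(6·35) = 1 − 60/210 = 0.714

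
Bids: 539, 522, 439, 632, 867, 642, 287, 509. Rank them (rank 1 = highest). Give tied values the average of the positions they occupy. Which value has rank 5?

Sorted (descending): 867, 642, 632, 539, 522, 509, 439, 287
No ties — each value takes its position as its rank.
Rank 5 → value 522.

522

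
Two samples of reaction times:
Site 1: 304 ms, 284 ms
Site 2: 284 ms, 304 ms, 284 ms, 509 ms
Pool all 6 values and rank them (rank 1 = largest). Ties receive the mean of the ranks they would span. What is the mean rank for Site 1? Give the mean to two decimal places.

3.75

Sorted (descending): 509, 304, 304, 284, 284, 284
The 2 values of 304 occupy positions 2–3 → average rank (2+3)/2 = 2.5.
The 3 values of 284 occupy positions 4–6 → average rank 5.
Site 1 values → pooled ranks: 304→2.5, 284→5
Mean rank = (2.5 + 5) / 2 = 3.75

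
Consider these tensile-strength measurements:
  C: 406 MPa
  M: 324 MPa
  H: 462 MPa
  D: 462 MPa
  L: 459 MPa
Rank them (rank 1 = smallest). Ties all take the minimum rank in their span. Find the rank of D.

Sorted (ascending): 324, 406, 459, 462, 462
The 2 values of 462 occupy positions 4–5 → each gets rank 4.
D has value 462 MPa → rank 4.

4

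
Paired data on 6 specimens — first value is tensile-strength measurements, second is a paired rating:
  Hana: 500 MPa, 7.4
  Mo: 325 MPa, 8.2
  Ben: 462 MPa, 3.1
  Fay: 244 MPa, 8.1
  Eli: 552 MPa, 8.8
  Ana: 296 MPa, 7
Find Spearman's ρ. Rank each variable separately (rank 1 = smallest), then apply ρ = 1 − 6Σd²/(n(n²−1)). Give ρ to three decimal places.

Ranks of variable 1: 5, 3, 4, 1, 6, 2
Ranks of variable 2: 3, 5, 1, 4, 6, 2
d = r₁ − r₂: 2, -2, 3, -3, 0, 0
d²: 4, 4, 9, 9, 0, 0; Σd² = 26
ρ = 1 − 6·26/(6·35) = 1 − 156/210 = 0.257

0.257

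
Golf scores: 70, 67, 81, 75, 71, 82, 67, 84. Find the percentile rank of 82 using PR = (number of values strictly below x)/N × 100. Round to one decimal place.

75.0

N = 8.
Strictly below 82: 6. Equal to 82: 1.
PR = 6/8 × 100 = 75.0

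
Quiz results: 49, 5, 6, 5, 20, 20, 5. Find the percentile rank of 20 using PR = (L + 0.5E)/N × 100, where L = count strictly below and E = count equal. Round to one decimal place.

N = 7.
Strictly below 20: 4. Equal to 20: 2.
PR = (4 + 0.5·2)/7 × 100 = 71.4

71.4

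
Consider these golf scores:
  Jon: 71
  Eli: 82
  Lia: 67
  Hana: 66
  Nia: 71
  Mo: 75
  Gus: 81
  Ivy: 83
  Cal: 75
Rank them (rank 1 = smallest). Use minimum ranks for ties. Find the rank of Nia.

Sorted (ascending): 66, 67, 71, 71, 75, 75, 81, 82, 83
The 2 values of 71 occupy positions 3–4 → each gets rank 3.
The 2 values of 75 occupy positions 5–6 → each gets rank 5.
Nia has value 71 → rank 3.

3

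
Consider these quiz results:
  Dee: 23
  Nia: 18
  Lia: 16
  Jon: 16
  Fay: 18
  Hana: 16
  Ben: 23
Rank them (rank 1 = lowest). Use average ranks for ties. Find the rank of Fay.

Sorted (ascending): 16, 16, 16, 18, 18, 23, 23
The 3 values of 16 occupy positions 1–3 → average rank 2.
The 2 values of 18 occupy positions 4–5 → average rank (4+5)/2 = 4.5.
The 2 values of 23 occupy positions 6–7 → average rank (6+7)/2 = 6.5.
Fay has value 18 → rank 4.5.

4.5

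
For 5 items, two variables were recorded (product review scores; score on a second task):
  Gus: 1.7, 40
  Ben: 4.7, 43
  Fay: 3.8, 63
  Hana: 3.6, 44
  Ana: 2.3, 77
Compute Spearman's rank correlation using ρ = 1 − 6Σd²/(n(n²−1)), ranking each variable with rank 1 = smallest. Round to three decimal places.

0.100

Ranks of variable 1: 1, 5, 4, 3, 2
Ranks of variable 2: 1, 2, 4, 3, 5
d = r₁ − r₂: 0, 3, 0, 0, -3
d²: 0, 9, 0, 0, 9; Σd² = 18
ρ = 1 − 6·18/(5·24) = 1 − 108/120 = 0.100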